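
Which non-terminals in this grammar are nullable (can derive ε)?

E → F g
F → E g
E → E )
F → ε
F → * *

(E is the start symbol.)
{ 'F' }

ε-productions: F → ε
So F is immediately nullable.
No further non-terminal can be added: every production for the remaining non-terminals contains a terminal or a non-nullable non-terminal.
Nullable = { 'F' }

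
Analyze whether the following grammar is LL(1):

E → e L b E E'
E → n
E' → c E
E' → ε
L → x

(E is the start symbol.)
No. Predict set conflict for E': { 'c' }

A grammar is LL(1) if for each non-terminal N with multiple productions, the predict sets of those productions are pairwise disjoint, where PREDICT(N → α) = (FIRST(α) \ {ε}) ∪ (FOLLOW(N) if α ⇒* ε).

Relevant sets:
  FOLLOW(E') = { $, 'c' }

For E:
  PREDICT(E → e L b E E') = { 'e' }
  PREDICT(E → n) = { 'n' }
For E':
  PREDICT(E' → c E) = { 'c' }
  PREDICT(E' → ε) = { $, 'c' }
L has a single production, so nothing to check there.

Conflict found: Predict set conflict for E': { 'c' }
The grammar is NOT LL(1).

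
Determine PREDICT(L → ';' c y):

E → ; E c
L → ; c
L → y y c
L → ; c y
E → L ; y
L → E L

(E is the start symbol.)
{ ';' }

PREDICT(L → ';' c y) = (FIRST(RHS) \ {ε}) ∪ (FOLLOW(L) if ε ∈ FIRST(RHS), i.e. RHS ⇒* ε)
FIRST(';' c y) = { ';' }
ε ∉ FIRST(';' c y), so FOLLOW(L) is not added.
PREDICT(L → ';' c y) = { ';' }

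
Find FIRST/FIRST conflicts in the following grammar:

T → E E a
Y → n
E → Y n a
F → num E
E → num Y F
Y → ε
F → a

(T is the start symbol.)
FIRST sets of the non-terminals at (or reachable through a nullable prefix from) the front of some alternative:
  FIRST(Y) = { 'n', ε }

Productions for Y:
  Y → n: FIRST = { 'n' }
  Y → ε: FIRST = { ε }
Productions for E:
  E → Y n a: FIRST = { 'n' }
  E → num Y F: FIRST = { 'num' }
Productions for F:
  F → num E: FIRST = { 'num' }
  F → a: FIRST = { 'a' }
T has only one production, so no FIRST/FIRST conflict is possible there.

All alternatives of each non-terminal have pairwise disjoint FIRST sets.

Answer: No FIRST/FIRST conflicts.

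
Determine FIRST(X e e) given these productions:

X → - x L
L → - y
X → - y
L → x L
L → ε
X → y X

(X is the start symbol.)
{ '-', 'y' }

FIRST sets of the non-terminals involved (from the grammar, by fixed-point iteration):
  FIRST(X) = { '-', 'y' }

To compute FIRST(X e e), process the symbols left to right:
Symbol X is a non-terminal. Add FIRST(X) \ {ε} = { '-', 'y' }
X is not nullable (ε ∉ FIRST(X)), so stop here.
FIRST(X e e) = { '-', 'y' }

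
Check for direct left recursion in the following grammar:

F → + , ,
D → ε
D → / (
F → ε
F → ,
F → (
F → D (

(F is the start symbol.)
F → + , ,: starts with '+'
D → ε: starts with ε
D → / (: starts with '/'
F → ε: starts with ε
F → ,: starts with ','
F → (: starts with '('
F → D (: starts with D

No direct left recursion found.

Answer: No direct left recursion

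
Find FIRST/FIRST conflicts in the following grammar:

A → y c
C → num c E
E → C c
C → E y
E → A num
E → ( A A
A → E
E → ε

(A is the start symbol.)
A FIRST/FIRST conflict occurs when two productions N → α and N → β for the same non-terminal have FIRST(α) ∩ FIRST(β) ≠ ∅ (with ε ∈ FIRST of a nullable right-hand side, so two nullable alternatives also conflict).

FIRST sets of the non-terminals at (or reachable through a nullable prefix from) the front of some alternative:
  FIRST(E) = { '(', 'num', 'y', ε }
  FIRST(C) = { '(', 'num', 'y' }
  FIRST(A) = { '(', 'num', 'y', ε }

Productions for A:
  A → y c: FIRST = { 'y' }
  A → E: FIRST = { '(', 'num', 'y', ε }
Productions for C:
  C → num c E: FIRST = { 'num' }
  C → E y: FIRST = { '(', 'num', 'y' }
Productions for E:
  E → C c: FIRST = { '(', 'num', 'y' }
  E → A num: FIRST = { '(', 'num', 'y' }
  E → ( A A: FIRST = { '(' }
  E → ε: FIRST = { ε }

Conflict for A: A → y c and A → E
  Overlap: { 'y' }
Conflict for C: C → num c E and C → E y
  Overlap: { 'num' }
Conflict for E: E → C c and E → A num
  Overlap: { '(', 'num', 'y' }
Conflict for E: E → C c and E → ( A A
  Overlap: { '(' }
Conflict for E: E → A num and E → ( A A
  Overlap: { '(' }

Answer: Yes. A → y c / A → E on { 'y' }; C → num c E / C → E y on { 'num' }; E → C c / E → A num on { '(', 'num', 'y' }; E → C c / E → '(' A A on { '(' }; E → A num / E → '(' A A on { '(' }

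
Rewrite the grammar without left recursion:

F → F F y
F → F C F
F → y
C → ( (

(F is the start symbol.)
F → y F'
F' → F y F'
F' → C F F'
F' → ε
C → ( (

F is directly left-recursive. The standard transformation for
  A → A α₁ | ... | A α_m | β₁ | ... | β_n
is
  A  → β₁ A' | ... | β_n A'
  A' → α₁ A' | ... | α_m A' | ε

F → y becomes F → y F'
F → F F y becomes F' → F y F'
F → F C F becomes F' → C F F'
Add F' → ε

Productions for other non-terminals are unchanged:
  C → ( (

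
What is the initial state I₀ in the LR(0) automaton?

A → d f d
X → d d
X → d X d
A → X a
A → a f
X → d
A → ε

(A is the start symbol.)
{ [A → . X a], [A → . a f], [A → . d f d], [A → .], [A' → . A], [X → . d X d], [X → . d d], [X → . d] }

First, augment the grammar with A' → A
I₀ = CLOSURE({ [A' → . A] }):
  [A' → . A] has the dot before A: add [A → . d f d], [A → . X a], [A → . a f], [A → .]
  [A → . X a] has the dot before X: add [X → . d d], [X → . d X d], [X → . d]
No further items can be added.

I₀ = { [A → . X a], [A → . a f], [A → . d f d], [A → .], [A' → . A], [X → . d X d], [X → . d d], [X → . d] }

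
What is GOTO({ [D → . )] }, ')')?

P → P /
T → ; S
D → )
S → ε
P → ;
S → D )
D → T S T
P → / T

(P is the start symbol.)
{ [D → ) .] }

GOTO(I, ')') = CLOSURE({ [A → αX.β] : [A → α.Xβ] ∈ I, X = ')' })

Items with dot before ')', with the dot advanced:
  [D → . )] → [D → ) .]
Closure adds nothing (no advanced item has the dot before a non-terminal).

GOTO = { [D → ) .] }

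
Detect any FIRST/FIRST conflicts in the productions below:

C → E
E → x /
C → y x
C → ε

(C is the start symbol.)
No FIRST/FIRST conflicts.

A FIRST/FIRST conflict occurs when two productions N → α and N → β for the same non-terminal have FIRST(α) ∩ FIRST(β) ≠ ∅ (with ε ∈ FIRST of a nullable right-hand side, so two nullable alternatives also conflict).

FIRST sets of the non-terminals at (or reachable through a nullable prefix from) the front of some alternative:
  FIRST(E) = { 'x' }

Productions for C:
  C → E: FIRST = { 'x' }
  C → y x: FIRST = { 'y' }
  C → ε: FIRST = { ε }
E has only one production, so no FIRST/FIRST conflict is possible there.

All alternatives of each non-terminal have pairwise disjoint FIRST sets.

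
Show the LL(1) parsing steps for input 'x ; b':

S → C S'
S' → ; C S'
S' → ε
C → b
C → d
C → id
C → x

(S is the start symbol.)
LL(1) parsing maintains a stack (initially the start symbol over $) and the input. At each step: if the stack top is a terminal, match it against the current input token; if it is a non-terminal N, replace it with the RHS of M[N, lookahead] (the unique production whose predict set contains the lookahead).

Stack is shown with the top on the left.

Stack     Input    Action
-------------------------
S $       x ; b $  output S → C S'
C S' $    x ; b $  output C → x
x S' $    x ; b $  match 'x'
S' $      ; b $    output S' → ; C S'
; C S' $  ; b $    match ';'
C S' $    b $      output C → b
b S' $    b $      match 'b'
S' $      $        output S' → ε
$         $        accept

The string is accepted.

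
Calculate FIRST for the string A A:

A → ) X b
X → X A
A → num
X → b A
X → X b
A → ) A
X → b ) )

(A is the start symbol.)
FIRST sets of the non-terminals involved (from the grammar, by fixed-point iteration):
  FIRST(A) = { ')', 'num' }

To compute FIRST(A A), process the symbols left to right:
Symbol A is a non-terminal. Add FIRST(A) \ {ε} = { ')', 'num' }
A is not nullable (ε ∉ FIRST(A)), so stop here.
FIRST(A A) = { ')', 'num' }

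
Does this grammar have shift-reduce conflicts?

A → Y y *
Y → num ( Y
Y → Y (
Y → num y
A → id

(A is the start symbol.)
Yes — I7: [Y → num ( Y .] vs [Y → Y . (]

A shift-reduce conflict occurs when an LR(0) state has both:
  - a complete (reduce) item [A → α .] (dot at the end), and
  - a shift item [B → β . c γ] (dot before a terminal).

Augment with A' → A and build the canonical LR(0) collection (I0 = CLOSURE({[A' → . A]}), then GOTO on every symbol after a dot until no new states appear). It has 11 states:
  I0: { [A → . Y y *], [A → . id], [A' → . A], [Y → . Y (], [Y → . num ( Y], [Y → . num y] }  — shift
  I1: { [A' → A .] }  — accept
  I2: { [A → Y . y *], [Y → Y . (] }  — shift
  I3: { [A → id .] }  — reduce
  I4: { [Y → num . ( Y], [Y → num . y] }  — shift
  I5: { [Y → . Y (], [Y → . num ( Y], [Y → . num y], [Y → num ( . Y] }  — shift
  I6: { [Y → num y .] }  — reduce
  I7: { [Y → Y . (], [Y → num ( Y .] }  — shift, reduce
  I8: { [Y → Y ( .] }  — reduce
  I9: { [A → Y y . *] }  — shift
  I10: { [A → Y y * .] }  — reduce

I7 contains reduce item [Y → num ( Y .] and shift item [Y → Y . (] — shift-reduce conflict.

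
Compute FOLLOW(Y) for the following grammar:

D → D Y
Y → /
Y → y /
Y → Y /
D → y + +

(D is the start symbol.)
{ $, '/', 'y' }

To compute FOLLOW(Y), find every occurrence of Y on a right-hand side N → α Y β: add FIRST(β) \ {ε}, and if β is empty or nullable also add FOLLOW(N). Iterate to a fixed point.

In D → D Y: Y is at the end, add FOLLOW(D)
In Y → Y /: Y is followed by '/', add FIRST('/') \ {ε} = { '/' }

The FOLLOW sets referred to above (computed the same way, to a fixed point):
  FOLLOW(D) = { $, '/', 'y' }

Taking the union: FOLLOW(Y) = { $, '/', 'y' }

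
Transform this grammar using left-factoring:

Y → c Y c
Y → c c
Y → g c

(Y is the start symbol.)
Y → c Y'
Y' → Y c
Y' → c
Y → g c

Left-factoring transforms A → αβ₁ | αβ₂ into A → αA' and A' → β₁ | β₂
(α is the longest common prefix among the alternatives). Repeat until
no nonterminal has two alternatives with a common prefix.

Round 1: Y has alternatives sharing prefix 'c'. Introduce Y': Y → c Y'
  Add: Y' → Y c
  Add: Y' → c

No remaining common prefixes — done.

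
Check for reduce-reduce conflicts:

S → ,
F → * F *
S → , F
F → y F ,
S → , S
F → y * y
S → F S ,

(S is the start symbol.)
A reduce-reduce conflict occurs when an LR(0) state has two complete items [A → α .] and [B → β .] — both call for a reduction, and with no lookahead the parser cannot choose between them.

Augment with S' → S and build the canonical LR(0) collection (I0 = CLOSURE({[S' → . S]}), then GOTO on every symbol after a dot until no new states appear). It has 16 states:
  I0: { [F → . * F *], [F → . y * y], [F → . y F ,], [S → . , F], [S → . , S], [S → . ,], [S → . F S ,], [S' → . S] }  — shift
  I1: { [F → * . F *], [F → . * F *], [F → . y * y], [F → . y F ,] }  — shift
  I2: { [F → . * F *], [F → . y * y], [F → . y F ,], [S → , . F], [S → , . S], [S → , .], [S → . , F], [S → . , S], [S → . ,], [S → . F S ,] }  — shift, reduce
  I3: { [F → . * F *], [F → . y * y], [F → . y F ,], [S → . , F], [S → . , S], [S → . ,], [S → . F S ,], [S → F . S ,] }  — shift
  I4: { [S' → S .] }  — accept
  I5: { [F → . * F *], [F → . y * y], [F → . y F ,], [F → y . * y], [F → y . F ,] }  — shift
  I6: { [F → * . F *], [F → . * F *], [F → . y * y], [F → . y F ,], [F → y * . y] }  — shift
  I7: { [F → y F . ,] }  — shift
  I8: { [F → y F , .] }  — reduce
  I9: { [F → * F . *] }  — shift
  I10: { [F → . * F *], [F → . y * y], [F → . y F ,], [F → y * y .], [F → y . * y], [F → y . F ,] }  — shift, reduce
  I11: { [F → * F * .] }  — reduce
  I12: { [S → F S . ,] }  — shift
  I13: { [S → F S , .] }  — reduce
  I14: { [F → . * F *], [F → . y * y], [F → . y F ,], [S → , F .], [S → . , F], [S → . , S], [S → . ,], [S → . F S ,], [S → F . S ,] }  — shift, reduce
  I15: { [S → , S .] }  — reduce

No state contains more than one complete item.

Answer: No reduce-reduce conflicts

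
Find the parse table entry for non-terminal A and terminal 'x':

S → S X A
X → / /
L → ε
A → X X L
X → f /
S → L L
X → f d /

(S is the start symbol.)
To find M[A, 'x'], we find productions for A where 'x' is in the predict set (PREDICT(N → α) = (FIRST(α) \ {ε}) ∪ (FOLLOW(N) if α ⇒* ε)).

Relevant sets:
  FIRST(X) = { '/', 'f' }

A → X X L: PREDICT = { '/', 'f' }

M[A, 'x'] is empty (no production applies)

Answer: Empty (error entry)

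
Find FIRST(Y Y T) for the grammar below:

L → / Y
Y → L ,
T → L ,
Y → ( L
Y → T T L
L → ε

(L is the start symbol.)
FIRST sets of the non-terminals involved (from the grammar, by fixed-point iteration):
  FIRST(Y) = { '(', ',', '/' }

To compute FIRST(Y Y T), process the symbols left to right:
Symbol Y is a non-terminal. Add FIRST(Y) \ {ε} = { '(', ',', '/' }
Y is not nullable (ε ∉ FIRST(Y)), so stop here.
FIRST(Y Y T) = { '(', ',', '/' }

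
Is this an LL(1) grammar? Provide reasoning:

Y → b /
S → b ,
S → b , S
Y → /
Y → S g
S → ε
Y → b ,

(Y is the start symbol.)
A grammar is LL(1) if for each non-terminal N with multiple productions, the predict sets of those productions are pairwise disjoint, where PREDICT(N → α) = (FIRST(α) \ {ε}) ∪ (FOLLOW(N) if α ⇒* ε).

Relevant sets:
  FIRST(S) = { 'b', ε }
  FOLLOW(S) = { 'g' }

For Y:
  PREDICT(Y → b '/') = { 'b' }
  PREDICT(Y → '/') = { '/' }
  PREDICT(Y → S g) = { 'b', 'g' }
  PREDICT(Y → b ',') = { 'b' }
For S:
  PREDICT(S → b ',') = { 'b' }
  PREDICT(S → b ',' S) = { 'b' }
  PREDICT(S → ε) = { 'g' }

Conflict found: Predict set conflict for Y: { 'b' }
The grammar is NOT LL(1).

Answer: No. Predict set conflict for Y: { 'b' }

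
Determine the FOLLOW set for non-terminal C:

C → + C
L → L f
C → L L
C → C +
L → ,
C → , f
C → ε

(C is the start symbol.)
C is the start symbol, so $ ∈ FOLLOW(C).
In C → + C: C is at the end; this adds FOLLOW(C) to itself — nothing new
In C → C +: C is followed by '+', add FIRST('+') \ {ε} = { '+' }

Taking the union: FOLLOW(C) = { $, '+' }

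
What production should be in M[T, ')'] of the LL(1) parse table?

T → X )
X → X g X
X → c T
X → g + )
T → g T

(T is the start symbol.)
To find M[T, ')'], we find productions for T where ')' is in the predict set (PREDICT(N → α) = (FIRST(α) \ {ε}) ∪ (FOLLOW(N) if α ⇒* ε)).

Relevant sets:
  FIRST(X) = { 'c', 'g' }

T → X ): PREDICT = { 'c', 'g' }
T → g T: PREDICT = { 'g' }

M[T, ')'] is empty (no production applies)

Answer: Empty (error entry)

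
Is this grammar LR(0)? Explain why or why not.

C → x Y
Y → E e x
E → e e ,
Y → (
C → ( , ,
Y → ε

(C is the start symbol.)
A grammar is LR(0) if no state in the canonical LR(0) collection has:
  - both a shift item (dot before a terminal) and a complete item (shift-reduce conflict), or
  - two or more complete items (reduce-reduce conflict; the accept item [C' → C .] counts as a complete item here).

Augment with C' → C and build the canonical LR(0) collection (I0 = CLOSURE({[C' → . C]}), then GOTO on every symbol after a dot until no new states appear). It has 14 states:
  I0: { [C → . ( , ,], [C → . x Y], [C' → . C] }  — shift
  I1: { [C → ( . , ,] }  — shift
  I2: { [C' → C .] }  — accept
  I3: { [C → x . Y], [E → . e e ,], [Y → . (], [Y → . E e x], [Y → .] }  — shift, reduce
  I4: { [Y → ( .] }  — reduce
  I5: { [Y → E . e x] }  — shift
  I6: { [C → x Y .] }  — reduce
  I7: { [E → e . e ,] }  — shift
  I8: { [E → e e . ,] }  — shift
  I9: { [E → e e , .] }  — reduce
  I10: { [Y → E e . x] }  — shift
  I11: { [Y → E e x .] }  — reduce
  I12: { [C → ( , . ,] }  — shift
  I13: { [C → ( , , .] }  — reduce

Conflict in state I3:
  Shift-reduce conflict between [Y → .] and [E → . e e ,]
So the grammar is NOT LR(0).

Answer: No. Shift-reduce conflict between [Y → .] and [E → . e e ,]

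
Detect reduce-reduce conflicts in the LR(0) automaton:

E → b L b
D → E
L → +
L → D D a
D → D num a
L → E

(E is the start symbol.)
Yes — I5: [D → E .] vs [L → E .]

A reduce-reduce conflict occurs when an LR(0) state has two complete items [A → α .] and [B → β .] — both call for a reduction, and with no lookahead the parser cannot choose between them.

Augment with E' → E and build the canonical LR(0) collection (I0 = CLOSURE({[E' → . E]}), then GOTO on every symbol after a dot until no new states appear). It has 13 states:
  I0: { [E → . b L b], [E' → . E] }  — shift
  I1: { [E' → E .] }  — accept
  I2: { [D → . D num a], [D → . E], [E → . b L b], [E → b . L b], [L → . +], [L → . D D a], [L → . E] }  — shift
  I3: { [L → + .] }  — reduce
  I4: { [D → . D num a], [D → . E], [D → D . num a], [E → . b L b], [L → D . D a] }  — shift
  I5: { [D → E .], [L → E .] }  — 2 reduces
  I6: { [E → b L . b] }  — shift
  I7: { [E → b L b .] }  — reduce
  I8: { [D → D . num a], [L → D D . a] }  — shift
  I9: { [D → E .] }  — reduce
  I10: { [D → D num . a] }  — shift
  I11: { [D → D num a .] }  — reduce
  I12: { [L → D D a .] }  — reduce

I5 contains complete items [D → E .], [L → E .] — reduce-reduce conflict.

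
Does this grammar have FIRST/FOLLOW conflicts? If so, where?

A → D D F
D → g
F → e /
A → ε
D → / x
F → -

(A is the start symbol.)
A FIRST/FOLLOW conflict occurs when a non-terminal N has a nullable alternative N → β (β ⇒* ε) and another alternative N → α with FIRST(α) ∩ FOLLOW(N) ≠ ∅: on such a lookahead the parser cannot decide between expanding α and letting N vanish via β.

Nullable non-terminals: A.
FIRST sets used below: FIRST(D) = { '/', 'g' }

A: nullable alternative(s) A → ε; FOLLOW(A) = { $ }
  A → D D F: FIRST \ {ε} = { '/', 'g' } — disjoint from FOLLOW(A)
  A → ε: FIRST \ {ε} = { } — this is the only nullable alternative, skip

D, F have no nullable alternative, so no FIRST/FOLLOW check is needed there.

No FIRST/FOLLOW conflicts found.

Answer: No FIRST/FOLLOW conflicts.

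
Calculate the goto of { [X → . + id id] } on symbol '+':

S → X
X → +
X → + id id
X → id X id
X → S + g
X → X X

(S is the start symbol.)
GOTO(I, '+') = CLOSURE({ [A → αX.β] : [A → α.Xβ] ∈ I, X = '+' })

Items with dot before '+', with the dot advanced:
  [X → . + id id] → [X → + . id id]
Closure adds nothing (no advanced item has the dot before a non-terminal).

GOTO = { [X → + . id id] }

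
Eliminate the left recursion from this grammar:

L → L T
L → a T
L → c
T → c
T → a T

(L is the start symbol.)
L is directly left-recursive. The standard transformation for
  A → A α₁ | ... | A α_m | β₁ | ... | β_n
is
  A  → β₁ A' | ... | β_n A'
  A' → α₁ A' | ... | α_m A' | ε

L → a T becomes L → a T L'
L → c becomes L → c L'
L → L T becomes L' → T L'
Add L' → ε

Productions for other non-terminals are unchanged:
  T → c
  T → a T

Resulting grammar:
L → a T L'
L → c L'
L' → T L'
L' → ε
T → c
T → a T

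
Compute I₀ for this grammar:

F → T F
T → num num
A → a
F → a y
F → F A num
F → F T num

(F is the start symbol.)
{ [F → . F A num], [F → . F T num], [F → . T F], [F → . a y], [F' → . F], [T → . num num] }

First, augment the grammar with F' → F
I₀ = CLOSURE({ [F' → . F] }):
  [F' → . F] has the dot before F: add [F → . T F], [F → . a y], [F → . F A num], [F → . F T num]
  [F → . T F] has the dot before T: add [T → . num num]
No further items can be added.

I₀ = { [F → . F A num], [F → . F T num], [F → . T F], [F → . a y], [F' → . F], [T → . num num] }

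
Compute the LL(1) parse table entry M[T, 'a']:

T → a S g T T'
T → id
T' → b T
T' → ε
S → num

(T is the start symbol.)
To find M[T, 'a'], we find productions for T where 'a' is in the predict set (PREDICT(N → α) = (FIRST(α) \ {ε}) ∪ (FOLLOW(N) if α ⇒* ε)).

T → a S g T T': PREDICT = { 'a' }
  'a' is in predict set, so this production goes in M[T, 'a']
T → id: PREDICT = { 'id' }

M[T, 'a'] = T → a S g T T'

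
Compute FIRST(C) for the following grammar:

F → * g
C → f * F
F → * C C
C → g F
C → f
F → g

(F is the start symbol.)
To compute FIRST(C), examine every production with C on the left-hand side, reading each right-hand side left to right until a non-nullable symbol is reached.

From C → f * F:
  - f is a terminal: add 'f' and stop
From C → g F:
  - g is a terminal: add 'g' and stop
From C → f:
  - f is a terminal: add 'f' and stop

Collecting: FIRST(C) = { 'f', 'g' }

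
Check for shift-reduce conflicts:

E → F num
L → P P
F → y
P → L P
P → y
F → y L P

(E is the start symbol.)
A shift-reduce conflict occurs when an LR(0) state has both:
  - a complete (reduce) item [A → α .] (dot at the end), and
  - a shift item [B → β . c γ] (dot before a terminal).

Augment with E' → E and build the canonical LR(0) collection (I0 = CLOSURE({[E' → . E]}), then GOTO on every symbol after a dot until no new states appear). It has 12 states:
  I0: { [E → . F num], [E' → . E], [F → . y L P], [F → . y] }  — shift
  I1: { [E' → E .] }  — accept
  I2: { [E → F . num] }  — shift
  I3: { [F → y . L P], [F → y .], [L → . P P], [P → . L P], [P → . y] }  — shift, reduce
  I4: { [F → y L . P], [L → . P P], [P → . L P], [P → . y], [P → L . P] }  — shift
  I5: { [L → . P P], [L → P . P], [P → . L P], [P → . y] }  — shift
  I6: { [P → y .] }  — reduce
  I7: { [L → . P P], [P → . L P], [P → . y], [P → L . P] }  — shift
  I8: { [L → . P P], [L → P . P], [L → P P .], [P → . L P], [P → . y] }  — shift, reduce
  I9: { [L → . P P], [L → P . P], [P → . L P], [P → . y], [P → L P .] }  — shift, reduce
  I10: { [F → y L P .], [L → . P P], [L → P . P], [P → . L P], [P → . y], [P → L P .] }  — shift, 2 reduces
  I11: { [E → F num .] }  — reduce

I3 contains reduce item [F → y .] and shift item [P → . y] — shift-reduce conflict.
I8 contains reduce item [L → P P .] and shift item [P → . y] — shift-reduce conflict.
I9 contains reduce item [P → L P .] and shift item [P → . y] — shift-reduce conflict.
I10 contains reduce items [F → y L P .], [P → L P .] and shift item [P → . y] — shift-reduce conflict.

Answer: Yes — I3: [F → y .] vs [P → . y]; I8: [L → P P .] vs [P → . y]; I9: [P → L P .] vs [P → . y]; I10: [F → y L P .] vs [P → . y]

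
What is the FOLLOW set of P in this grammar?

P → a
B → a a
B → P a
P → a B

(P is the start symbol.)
To compute FOLLOW(P), find every occurrence of P on a right-hand side N → α P β: add FIRST(β) \ {ε}, and if β is empty or nullable also add FOLLOW(N). Iterate to a fixed point.

P is the start symbol, so $ ∈ FOLLOW(P).
In B → P a: P is followed by a, add FIRST(a) \ {ε} = { 'a' }

Taking the union: FOLLOW(P) = { $, 'a' }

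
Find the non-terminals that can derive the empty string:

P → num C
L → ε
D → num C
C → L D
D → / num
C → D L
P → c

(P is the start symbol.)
A non-terminal is nullable if it can derive ε (the empty string): either it has an ε-production, or it has a production whose right-hand side consists entirely of nullable non-terminals.

ε-productions: L → ε
So L is immediately nullable.
No further non-terminal can be added: every production for the remaining non-terminals contains a terminal or a non-nullable non-terminal.
Nullable = { 'L' }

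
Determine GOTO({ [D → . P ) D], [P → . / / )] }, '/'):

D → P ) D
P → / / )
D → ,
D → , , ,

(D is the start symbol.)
GOTO(I, '/') = CLOSURE({ [A → αX.β] : [A → α.Xβ] ∈ I, X = '/' })

Items with dot before '/', with the dot advanced:
  [P → . / / )] → [P → / . / )]
Closure adds nothing (no advanced item has the dot before a non-terminal).

GOTO = { [P → / . / )] }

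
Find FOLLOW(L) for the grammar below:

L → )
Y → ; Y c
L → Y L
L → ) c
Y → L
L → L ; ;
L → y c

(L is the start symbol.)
{ $, ')', ';', 'c', 'y' }

To compute FOLLOW(L), find every occurrence of L on a right-hand side N → α L β: add FIRST(β) \ {ε}, and if β is empty or nullable also add FOLLOW(N). Iterate to a fixed point.

L is the start symbol, so $ ∈ FOLLOW(L).
In L → Y L: L is at the end; this adds FOLLOW(L) to itself — nothing new
In Y → L: L is at the end, add FOLLOW(Y)
In L → L ; ;: L is followed by ';' ';', add FIRST(';' ';') \ {ε} = { ';' }

The FOLLOW sets referred to above (computed the same way, to a fixed point):
  FOLLOW(Y) = { ')', ';', 'c', 'y' }

Taking the union: FOLLOW(L) = { $, ')', ';', 'c', 'y' }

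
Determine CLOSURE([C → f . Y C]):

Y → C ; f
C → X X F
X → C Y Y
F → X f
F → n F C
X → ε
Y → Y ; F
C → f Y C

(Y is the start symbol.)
To compute CLOSURE, for each item [A → α.Bβ] where B is a non-terminal, add [B → .γ] for all productions B → γ; repeat for the newly added items until nothing changes.

Start with: [C → f . Y C]
  [C → f . Y C] has the dot before Y: add [Y → . C ; f], [Y → . Y ; F]
  [Y → . C ; f] has the dot before C: add [C → . X X F], [C → . f Y C]
  [C → . X X F] has the dot before X: add [X → . C Y Y], [X → .]
No further items can be added.

CLOSURE = { [C → . X X F], [C → . f Y C], [C → f . Y C], [X → . C Y Y], [X → .], [Y → . C ; f], [Y → . Y ; F] }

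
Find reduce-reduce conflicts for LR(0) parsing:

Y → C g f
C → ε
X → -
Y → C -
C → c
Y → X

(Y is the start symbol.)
Augment with Y' → Y and build the canonical LR(0) collection (I0 = CLOSURE({[Y' → . Y]}), then GOTO on every symbol after a dot until no new states appear). It has 9 states:
  I0: { [C → . c], [C → .], [X → . -], [Y → . C -], [Y → . C g f], [Y → . X], [Y' → . Y] }  — shift, reduce
  I1: { [X → - .] }  — reduce
  I2: { [Y → C . -], [Y → C . g f] }  — shift
  I3: { [Y → X .] }  — reduce
  I4: { [Y' → Y .] }  — accept
  I5: { [C → c .] }  — reduce
  I6: { [Y → C - .] }  — reduce
  I7: { [Y → C g . f] }  — shift
  I8: { [Y → C g f .] }  — reduce

No state contains more than one complete item.

Answer: No reduce-reduce conflicts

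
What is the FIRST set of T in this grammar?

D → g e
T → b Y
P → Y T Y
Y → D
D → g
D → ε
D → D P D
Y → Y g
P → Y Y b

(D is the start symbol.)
{ 'b' }

From T → b Y:
  - b is a terminal: add 'b' and stop

Collecting: FIRST(T) = { 'b' }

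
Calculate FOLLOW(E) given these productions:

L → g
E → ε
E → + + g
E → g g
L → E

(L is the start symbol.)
To compute FOLLOW(E), find every occurrence of E on a right-hand side N → α E β: add FIRST(β) \ {ε}, and if β is empty or nullable also add FOLLOW(N). Iterate to a fixed point.

In L → E: E is at the end, add FOLLOW(L)

The FOLLOW sets referred to above (computed the same way, to a fixed point):
  FOLLOW(L) = { $ }

Taking the union: FOLLOW(E) = { $ }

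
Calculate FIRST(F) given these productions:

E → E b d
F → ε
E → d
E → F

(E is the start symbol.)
To compute FIRST(F), examine every production with F on the left-hand side, reading each right-hand side left to right until a non-nullable symbol is reached.

From F → ε:
  - ε-production, so ε ∈ FIRST(F)

Collecting: FIRST(F) = { ε }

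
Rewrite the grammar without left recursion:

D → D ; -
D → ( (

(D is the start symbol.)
D is directly left-recursive. The standard transformation for
  A → A α₁ | ... | A α_m | β₁ | ... | β_n
is
  A  → β₁ A' | ... | β_n A'
  A' → α₁ A' | ... | α_m A' | ε

D → ( ( becomes D → ( ( D'
D → D ; - becomes D' → ; - D'
Add D' → ε

Resulting grammar:
D → ( ( D'
D' → ; - D'
D' → ε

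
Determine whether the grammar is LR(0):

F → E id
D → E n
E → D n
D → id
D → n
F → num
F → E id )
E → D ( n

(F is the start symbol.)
Augment with F' → F and build the canonical LR(0) collection (I0 = CLOSURE({[F' → . F]}), then GOTO on every symbol after a dot until no new states appear). It has 13 states:
  I0: { [D → . E n], [D → . id], [D → . n], [E → . D ( n], [E → . D n], [F → . E id )], [F → . E id], [F → . num], [F' → . F] }  — shift
  I1: { [E → D . ( n], [E → D . n] }  — shift
  I2: { [D → E . n], [F → E . id )], [F → E . id] }  — shift
  I3: { [F' → F .] }  — accept
  I4: { [D → id .] }  — reduce
  I5: { [D → n .] }  — reduce
  I6: { [F → num .] }  — reduce
  I7: { [F → E id . )], [F → E id .] }  — shift, reduce
  I8: { [D → E n .] }  — reduce
  I9: { [F → E id ) .] }  — reduce
  I10: { [E → D ( . n] }  — shift
  I11: { [E → D n .] }  — reduce
  I12: { [E → D ( n .] }  — reduce

Conflict in state I7:
  Shift-reduce conflict between [F → E id .] and [F → E id . )]
So the grammar is NOT LR(0).

Answer: No. Shift-reduce conflict between [F → E id .] and [F → E id . )]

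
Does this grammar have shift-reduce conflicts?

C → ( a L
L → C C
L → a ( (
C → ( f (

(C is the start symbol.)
Augment with C' → C and build the canonical LR(0) collection (I0 = CLOSURE({[C' → . C]}), then GOTO on every symbol after a dot until no new states appear). It has 12 states:
  I0: { [C → . ( a L], [C → . ( f (], [C' → . C] }  — shift
  I1: { [C → ( . a L], [C → ( . f (] }  — shift
  I2: { [C' → C .] }  — accept
  I3: { [C → ( a . L], [C → . ( a L], [C → . ( f (], [L → . C C], [L → . a ( (] }  — shift
  I4: { [C → ( f . (] }  — shift
  I5: { [C → ( f ( .] }  — reduce
  I6: { [C → . ( a L], [C → . ( f (], [L → C . C] }  — shift
  I7: { [C → ( a L .] }  — reduce
  I8: { [L → a . ( (] }  — shift
  I9: { [L → a ( . (] }  — shift
  I10: { [L → a ( ( .] }  — reduce
  I11: { [L → C C .] }  — reduce

No state contains both a complete item and a shift item.

Answer: No shift-reduce conflicts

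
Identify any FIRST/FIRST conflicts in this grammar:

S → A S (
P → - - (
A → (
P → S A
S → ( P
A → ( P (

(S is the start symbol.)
FIRST sets of the non-terminals at (or reachable through a nullable prefix from) the front of some alternative:
  FIRST(A) = { '(' }
  FIRST(S) = { '(' }

Productions for S:
  S → A S (: FIRST = { '(' }
  S → ( P: FIRST = { '(' }
Productions for P:
  P → - - (: FIRST = { '-' }
  P → S A: FIRST = { '(' }
Productions for A:
  A → (: FIRST = { '(' }
  A → ( P (: FIRST = { '(' }

Conflict for S: S → A S ( and S → ( P
  Overlap: { '(' }
Conflict for A: A → ( and A → ( P (
  Overlap: { '(' }

Answer: Yes. S → A S '(' / S → '(' P on { '(' }; A → '(' / A → '(' P '(' on { '(' }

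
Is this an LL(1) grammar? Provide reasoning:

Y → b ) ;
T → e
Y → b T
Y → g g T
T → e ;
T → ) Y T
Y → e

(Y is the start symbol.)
No. Predict set conflict for Y: { 'b' }

For Y:
  PREDICT(Y → b ')' ';') = { 'b' }
  PREDICT(Y → b T) = { 'b' }
  PREDICT(Y → g g T) = { 'g' }
  PREDICT(Y → e) = { 'e' }
For T:
  PREDICT(T → e) = { 'e' }
  PREDICT(T → e ';') = { 'e' }
  PREDICT(T → ')' Y T) = { ')' }

Conflict found: Predict set conflict for Y: { 'b' }
The grammar is NOT LL(1).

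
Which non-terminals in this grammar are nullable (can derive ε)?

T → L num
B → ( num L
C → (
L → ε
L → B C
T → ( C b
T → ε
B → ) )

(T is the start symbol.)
{ 'L', 'T' }

A non-terminal is nullable if it can derive ε (the empty string): either it has an ε-production, or it has a production whose right-hand side consists entirely of nullable non-terminals.

ε-productions: L → ε, T → ε
So L, T are immediately nullable.
No further non-terminal can be added: every production for the remaining non-terminals contains a terminal or a non-nullable non-terminal.
Nullable = { 'L', 'T' }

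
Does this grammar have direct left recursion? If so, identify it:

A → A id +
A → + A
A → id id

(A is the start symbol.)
Yes, A is left-recursive

A → A id +: LEFT RECURSIVE (starts with A)
A → + A: starts with '+'
A → id id: starts with id

The grammar has direct left recursion on: A.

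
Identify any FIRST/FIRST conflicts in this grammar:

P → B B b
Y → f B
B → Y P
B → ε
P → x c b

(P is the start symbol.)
No FIRST/FIRST conflicts.

FIRST sets of the non-terminals at (or reachable through a nullable prefix from) the front of some alternative:
  FIRST(B) = { 'f', ε }
  FIRST(Y) = { 'f' }

Productions for P:
  P → B B b: FIRST = { 'b', 'f' }
  P → x c b: FIRST = { 'x' }
Productions for B:
  B → Y P: FIRST = { 'f' }
  B → ε: FIRST = { ε }
Y has only one production, so no FIRST/FIRST conflict is possible there.

All alternatives of each non-terminal have pairwise disjoint FIRST sets.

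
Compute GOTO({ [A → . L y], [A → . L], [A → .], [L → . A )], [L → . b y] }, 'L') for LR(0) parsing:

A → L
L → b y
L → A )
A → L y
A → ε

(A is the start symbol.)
{ [A → L . y], [A → L .] }

GOTO(I, 'L') = CLOSURE({ [A → αX.β] : [A → α.Xβ] ∈ I, X = 'L' })

Items with dot before 'L', with the dot advanced:
  [A → . L] → [A → L .]
  [A → . L y] → [A → L . y]
Closure adds nothing (no advanced item has the dot before a non-terminal).

GOTO = { [A → L . y], [A → L .] }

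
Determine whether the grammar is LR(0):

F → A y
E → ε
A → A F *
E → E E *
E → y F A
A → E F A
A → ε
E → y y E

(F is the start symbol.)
Augment with F' → F and build the canonical LR(0) collection (I0 = CLOSURE({[F' → . F]}), then GOTO on every symbol after a dot until no new states appear). It has 16 states:
  I0: { [A → . A F *], [A → . E F A], [A → .], [E → . E E *], [E → . y F A], [E → . y y E], [E → .], [F → . A y], [F' → . F] }  — shift, 2 reduces
  I1: { [A → . A F *], [A → . E F A], [A → .], [A → A . F *], [E → . E E *], [E → . y F A], [E → . y y E], [E → .], [F → . A y], [F → A . y] }  — shift, 2 reduces
  I2: { [A → . A F *], [A → . E F A], [A → .], [A → E . F A], [E → . E E *], [E → . y F A], [E → . y y E], [E → .], [E → E . E *], [F → . A y] }  — shift, 2 reduces
  I3: { [F' → F .] }  — accept
  I4: { [A → . A F *], [A → . E F A], [A → .], [E → . E E *], [E → . y F A], [E → . y y E], [E → .], [E → y . F A], [E → y . y E], [F → . A y] }  — shift, 2 reduces
  I5: { [A → . A F *], [A → . E F A], [A → .], [E → . E E *], [E → . y F A], [E → . y y E], [E → .], [E → y F . A] }  — shift, 2 reduces
  I6: { [A → . A F *], [A → . E F A], [A → .], [E → . E E *], [E → . y F A], [E → . y y E], [E → .], [E → y . F A], [E → y . y E], [E → y y . E], [F → . A y] }  — shift, 2 reduces
  I7: { [A → . A F *], [A → . E F A], [A → .], [A → E . F A], [E → . E E *], [E → . y F A], [E → . y y E], [E → .], [E → E . E *], [E → y y E .], [F → . A y] }  — shift, 3 reduces
  I8: { [A → . A F *], [A → . E F A], [A → .], [A → E . F A], [E → . E E *], [E → . y F A], [E → . y y E], [E → .], [E → E . E *], [E → E E . *], [F → . A y] }  — shift, 2 reduces
  I9: { [A → . A F *], [A → . E F A], [A → .], [A → E F . A], [E → . E E *], [E → . y F A], [E → . y y E], [E → .] }  — shift, 2 reduces
  I10: { [A → . A F *], [A → . E F A], [A → .], [A → A . F *], [A → E F A .], [E → . E E *], [E → . y F A], [E → . y y E], [E → .], [F → . A y] }  — shift, 3 reduces
  I11: { [A → A F . *] }  — shift
  I12: { [A → A F * .] }  — reduce
  I13: { [E → E E * .] }  — reduce
  I14: { [A → . A F *], [A → . E F A], [A → .], [A → A . F *], [E → . E E *], [E → . y F A], [E → . y y E], [E → .], [E → y F A .], [F → . A y] }  — shift, 3 reduces
  I15: { [A → . A F *], [A → . E F A], [A → .], [E → . E E *], [E → . y F A], [E → . y y E], [E → .], [E → y . F A], [E → y . y E], [F → . A y], [F → A y .] }  — shift, 3 reduces

Conflict in state I0:
  Shift-reduce conflict between [A → .] and [E → . y F A]
So the grammar is NOT LR(0).

Answer: No. Shift-reduce conflict between [A → .] and [E → . y F A]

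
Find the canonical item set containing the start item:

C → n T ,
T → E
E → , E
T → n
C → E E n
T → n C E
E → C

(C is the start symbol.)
First, augment the grammar with C' → C
I₀ = CLOSURE({ [C' → . C] }):
  [C' → . C] has the dot before C: add [C → . n T ,], [C → . E E n]
  [C → . E E n] has the dot before E: add [E → . , E], [E → . C]
No further items can be added.

I₀ = { [C → . E E n], [C → . n T ,], [C' → . C], [E → . , E], [E → . C] }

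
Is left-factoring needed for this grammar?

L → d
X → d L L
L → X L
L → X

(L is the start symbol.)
Left-factoring is needed when two productions for the same non-terminal
share a common prefix on the right-hand side.

Productions for L:
  L → d
  L → X L
  L → X

Found common prefix 'X' in productions for L

Answer: Yes, L has productions with common prefix 'X'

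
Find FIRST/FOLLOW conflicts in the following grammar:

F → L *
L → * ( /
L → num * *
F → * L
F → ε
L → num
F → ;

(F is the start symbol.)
No FIRST/FOLLOW conflicts.

A FIRST/FOLLOW conflict occurs when a non-terminal N has a nullable alternative N → β (β ⇒* ε) and another alternative N → α with FIRST(α) ∩ FOLLOW(N) ≠ ∅: on such a lookahead the parser cannot decide between expanding α and letting N vanish via β.

Nullable non-terminals: F.
FIRST sets used below: FIRST(L) = { '*', 'num' }

F: nullable alternative(s) F → ε; FOLLOW(F) = { $ }
  F → L *: FIRST \ {ε} = { '*', 'num' } — disjoint from FOLLOW(F)
  F → * L: FIRST \ {ε} = { '*' } — disjoint from FOLLOW(F)
  F → ε: FIRST \ {ε} = { } — this is the only nullable alternative, skip
  F → ;: FIRST \ {ε} = { ';' } — disjoint from FOLLOW(F)

L has no nullable alternative, so no FIRST/FOLLOW check is needed there.

No FIRST/FOLLOW conflicts found.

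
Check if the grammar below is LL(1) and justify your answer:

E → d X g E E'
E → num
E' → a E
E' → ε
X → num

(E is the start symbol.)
No. Predict set conflict for E': { 'a' }

Relevant sets:
  FOLLOW(E') = { $, 'a' }

For E:
  PREDICT(E → d X g E E') = { 'd' }
  PREDICT(E → num) = { 'num' }
For E':
  PREDICT(E' → a E) = { 'a' }
  PREDICT(E' → ε) = { $, 'a' }
X has a single production, so nothing to check there.

Conflict found: Predict set conflict for E': { 'a' }
The grammar is NOT LL(1).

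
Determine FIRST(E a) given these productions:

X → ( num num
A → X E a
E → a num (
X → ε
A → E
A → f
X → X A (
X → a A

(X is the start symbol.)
{ 'a' }

FIRST sets of the non-terminals involved (from the grammar, by fixed-point iteration):
  FIRST(E) = { 'a' }

To compute FIRST(E a), process the symbols left to right:
Symbol E is a non-terminal. Add FIRST(E) \ {ε} = { 'a' }
E is not nullable (ε ∉ FIRST(E)), so stop here.
FIRST(E a) = { 'a' }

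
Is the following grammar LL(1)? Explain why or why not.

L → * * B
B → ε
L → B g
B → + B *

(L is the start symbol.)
Yes, the grammar is LL(1).

A grammar is LL(1) if for each non-terminal N with multiple productions, the predict sets of those productions are pairwise disjoint, where PREDICT(N → α) = (FIRST(α) \ {ε}) ∪ (FOLLOW(N) if α ⇒* ε).

Relevant sets:
  FIRST(B) = { '+', ε }
  FOLLOW(B) = { $, '*', 'g' }

For L:
  PREDICT(L → '*' '*' B) = { '*' }
  PREDICT(L → B g) = { '+', 'g' }
For B:
  PREDICT(B → ε) = { $, '*', 'g' }
  PREDICT(B → '+' B '*') = { '+' }

All predict sets are disjoint. The grammar IS LL(1).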